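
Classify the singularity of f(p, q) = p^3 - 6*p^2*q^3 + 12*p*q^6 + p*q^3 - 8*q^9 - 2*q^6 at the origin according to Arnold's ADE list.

The Hessian of f at 0 has rank 0. Corank 2; j^3 = p^3 is a perfect cube, so E-series; the 4-jet and mu = 7 give E_7.

E_7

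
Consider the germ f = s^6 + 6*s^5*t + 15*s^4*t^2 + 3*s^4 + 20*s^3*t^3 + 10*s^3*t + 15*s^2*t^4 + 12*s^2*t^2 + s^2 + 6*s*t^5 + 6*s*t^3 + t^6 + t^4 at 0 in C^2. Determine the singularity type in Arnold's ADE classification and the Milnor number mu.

The Hessian of f at 0 is [[2, 0], [0, 0]] with rank 1, so corank 1. A Groebner basis of the Jacobian ideal J(f) in C{s,t} is {t^3, s}; counting standard monomials gives mu = 3. Corank 1: A-series; mu = 3 gives A_3.

Type A3, Milnor number mu = 3.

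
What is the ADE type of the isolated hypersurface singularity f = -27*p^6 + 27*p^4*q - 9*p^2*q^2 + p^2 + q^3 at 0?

A_{2}

The Hessian of f at 0 has rank 1. Corank 1: A-series; mu = 2 gives A_2.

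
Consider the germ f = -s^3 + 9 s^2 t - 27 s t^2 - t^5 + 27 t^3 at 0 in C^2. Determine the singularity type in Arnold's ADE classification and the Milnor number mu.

Type E_8, Milnor number mu = 8.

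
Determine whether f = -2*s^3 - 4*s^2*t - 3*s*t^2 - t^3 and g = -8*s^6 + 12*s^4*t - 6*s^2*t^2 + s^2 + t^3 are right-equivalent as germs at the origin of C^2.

The Hessian of f at 0 is [[0, 0], [0, 0]] with rank 0, so corank 2. A Groebner basis of the Jacobian ideal J(f) in C{s,t} is {t^3, s^2 - 3*t^2/2, s*t + 3*t^2/2}; counting standard monomials gives mu = 4. Corank 2; j^3 = -(s + t)*(2*s^2 + 2*s*t + t^2) splits into three distinct lines over C (the quadratic factor has nonzero discriminant), so D_4. The Hessian of g at 0 is [[2, 0], [0, 0]] with rank 1, so corank 1. A Groebner basis of the Jacobian ideal J(g) in C{s,t} is {t^2, s}; counting standard monomials gives mu = 2. Corank 1: A-series; mu = 2 gives A_2. f is D_4 but g is A_2, hence not right-equivalent.

No.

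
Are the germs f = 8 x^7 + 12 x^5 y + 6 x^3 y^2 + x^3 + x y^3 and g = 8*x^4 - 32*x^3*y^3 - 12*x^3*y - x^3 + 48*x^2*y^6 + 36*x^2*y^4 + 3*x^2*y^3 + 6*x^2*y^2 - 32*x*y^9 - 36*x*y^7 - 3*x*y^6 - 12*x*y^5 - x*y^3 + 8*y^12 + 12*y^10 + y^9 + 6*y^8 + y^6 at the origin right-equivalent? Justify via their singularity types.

Yes.

The Hessian of f at 0 is [[0, 0], [0, 0]] with rank 0, so corank 2. A Groebner basis of the Jacobian ideal J(f) in C{x,y} is {x^3, x*y^2, 3*x^2 + y^3}; counting standard monomials gives mu = 7. Corank 2; j^3 = x^3 is a perfect cube, so E-series; the 4-jet and mu = 7 give E_7. The Hessian of g at 0 is [[0, 0], [0, 0]] with rank 0, so corank 2. A Groebner basis of the Jacobian ideal J(g) in C{x,y} is {3*x^2/4 + y^4 + y^3/4, x^3, x^2*y - x^2/4 - y^3/12, -x^2 + x*y^2 - y^3/3}; counting standard monomials gives mu = 7. Corank 2; j^3 = -x^3 is a perfect cube, so E-series; the 4-jet and mu = 7 give E_7. Both have type E_7, hence right-equivalent.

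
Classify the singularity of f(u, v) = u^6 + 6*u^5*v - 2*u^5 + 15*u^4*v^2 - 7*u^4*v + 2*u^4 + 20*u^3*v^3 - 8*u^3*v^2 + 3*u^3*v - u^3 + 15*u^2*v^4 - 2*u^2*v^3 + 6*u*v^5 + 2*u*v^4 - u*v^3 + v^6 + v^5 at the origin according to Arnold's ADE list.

E_7

The Hessian of f at 0 is [[0, 0], [0, 0]] with rank 0, so corank 2. A Groebner basis of the Jacobian ideal J(f) in C{u,v} is {3*u^2 + v^4 + v^3, u^3, u^2*v - u^2 - v^3/3, 5*u^2 + u*v^2 + 5*v^3/3}; counting standard monomials gives mu = 7. Corank 2; j^3 = -u^3 is a perfect cube, so E-series; the 4-jet and mu = 7 give E_7.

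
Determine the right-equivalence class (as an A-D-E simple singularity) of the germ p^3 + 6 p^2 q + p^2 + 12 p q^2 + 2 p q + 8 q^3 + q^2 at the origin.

A_2

The Hessian of f at 0 has rank 1. Corank 1: A-series; mu = 2 gives A_2.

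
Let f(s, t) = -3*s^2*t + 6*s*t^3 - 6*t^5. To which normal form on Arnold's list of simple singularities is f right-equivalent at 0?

The Hessian of f at 0 is [[0, 0], [0, 0]] with rank 0, so corank 2. A Groebner basis of the Jacobian ideal J(f) in C{s,t} is {s^3, s^2*t, s^2/4 + s*t^2, -s*t + t^3}; counting standard monomials gives mu = 6. Corank 2; j^3 = -3*s^2*t has shape L^2 M (L != M), so D-series; mu = 6 gives D_6.

D_{6}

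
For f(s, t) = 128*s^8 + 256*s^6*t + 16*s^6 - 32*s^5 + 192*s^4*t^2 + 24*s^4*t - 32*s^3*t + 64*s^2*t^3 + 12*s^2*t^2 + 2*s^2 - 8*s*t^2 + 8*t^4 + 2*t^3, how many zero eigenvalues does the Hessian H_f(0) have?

1

Hessian at 0 has rank 1.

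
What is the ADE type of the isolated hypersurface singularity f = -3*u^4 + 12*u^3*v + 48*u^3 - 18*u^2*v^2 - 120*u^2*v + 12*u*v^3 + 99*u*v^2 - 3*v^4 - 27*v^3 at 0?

D_{5}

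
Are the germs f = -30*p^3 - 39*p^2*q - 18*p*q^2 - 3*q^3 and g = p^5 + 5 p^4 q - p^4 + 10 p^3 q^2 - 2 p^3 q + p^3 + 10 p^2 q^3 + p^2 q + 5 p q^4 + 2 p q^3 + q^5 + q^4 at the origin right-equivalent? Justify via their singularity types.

No.

The Hessian of f at 0 is [[0, 0], [0, 0]] with rank 0, so corank 2. A Groebner basis of the Jacobian ideal J(f) in C{p,q} is {q^3, p^2 - 3*q^2/11, p*q + 6*q^2/11}; counting standard monomials gives mu = 4. Corank 2; j^3 = -3*(2*p + q)*(5*p^2 + 4*p*q + q^2) splits into three distinct lines over C (the quadratic factor has nonzero discriminant), so D_4. The Hessian of g at 0 is [[0, 0], [0, 0]] with rank 0, so corank 2. A Groebner basis of the Jacobian ideal J(g) in C{p,q} is {p*q^2, -p*q/5 + q^3, p^2 + 4*p*q/5}; counting standard monomials gives mu = 5. Corank 2; j^3 = p^2*(p + q) has shape L^2 M (L != M), so D-series; mu = 5 gives D_5. f is D_4 but g is D_5, hence not right-equivalent.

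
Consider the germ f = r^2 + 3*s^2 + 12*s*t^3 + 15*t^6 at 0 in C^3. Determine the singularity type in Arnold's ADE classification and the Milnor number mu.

The Hessian of f at 0 has rank 2. Corank 1: A-series; mu = 5 gives A_5.

Type A5, Milnor number mu = 5.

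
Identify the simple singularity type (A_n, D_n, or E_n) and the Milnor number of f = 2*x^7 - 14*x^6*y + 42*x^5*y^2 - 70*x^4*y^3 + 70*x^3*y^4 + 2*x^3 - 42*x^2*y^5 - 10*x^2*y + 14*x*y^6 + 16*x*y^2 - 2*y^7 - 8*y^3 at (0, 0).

Type D_8, Milnor number mu = 8.

The Hessian of f at 0 has rank 0. Corank 2; j^3 = 2*(x - 2*y)^2*(x - y) has shape L^2 M (L != M), so D-series; mu = 8 gives D_8.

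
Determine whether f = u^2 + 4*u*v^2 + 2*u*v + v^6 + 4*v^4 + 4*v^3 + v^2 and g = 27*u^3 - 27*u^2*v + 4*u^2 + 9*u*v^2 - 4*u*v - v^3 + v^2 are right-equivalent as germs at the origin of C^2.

No.

The Hessian of f at 0 is [[2, 2], [2, 2]] with rank 1, so corank 1. A Groebner basis of the Jacobian ideal J(f) in C{u,v} is {u^3 + 3*u^2/2 + 5*u*v/2 - u/2 - v/2, u^2*v - u^2 - 3*u*v/2 + u/4 + v/4, u/2 + v^2 + v/2}; counting standard monomials gives mu = 5. Corank 1: A-series; mu = 5 gives A_5. The Hessian of g at 0 is [[8, -4], [-4, 2]] with rank 1, so corank 1. A Groebner basis of the Jacobian ideal J(g) in C{u,v} is {v^2, u - v/2}; counting standard monomials gives mu = 2. Corank 1: A-series; mu = 2 gives A_2. f is A_5 but g is A_2, hence not right-equivalent.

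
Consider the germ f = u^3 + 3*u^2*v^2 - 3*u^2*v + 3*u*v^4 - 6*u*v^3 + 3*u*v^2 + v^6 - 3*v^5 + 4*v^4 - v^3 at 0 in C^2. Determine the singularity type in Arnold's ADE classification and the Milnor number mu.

The Hessian of f at 0 has rank 0. Corank 2; j^3 = (u - v)^3 is a perfect cube, so E-series; the 4-jet and mu = 6 give E_6.

Type E6, Milnor number mu = 6.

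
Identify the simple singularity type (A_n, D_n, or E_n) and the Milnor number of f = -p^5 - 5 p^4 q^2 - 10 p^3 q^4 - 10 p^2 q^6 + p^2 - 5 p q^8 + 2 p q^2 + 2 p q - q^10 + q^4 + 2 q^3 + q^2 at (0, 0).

The Hessian of f at 0 is [[2, 2], [2, 2]] with rank 1, so corank 1. A Groebner basis of the Jacobian ideal J(f) in C{p,q} is {p^2 + 2*p*q - p - q, p + q^2 + q}; counting standard monomials gives mu = 4. Corank 1: A-series; mu = 4 gives A_4.

Type A4, Milnor number mu = 4.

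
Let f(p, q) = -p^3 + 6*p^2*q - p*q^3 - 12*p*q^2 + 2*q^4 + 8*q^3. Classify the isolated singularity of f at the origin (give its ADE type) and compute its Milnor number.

Type E_7, Milnor number mu = 7.

The Hessian of f at 0 has rank 0. Corank 2; j^3 = -(p - 2*q)^3 is a perfect cube, so E-series; the 4-jet and mu = 7 give E_7.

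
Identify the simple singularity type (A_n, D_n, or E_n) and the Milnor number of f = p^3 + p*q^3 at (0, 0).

The Hessian of f at 0 has rank 0. Corank 2; j^3 = p^3 is a perfect cube, so E-series; the 4-jet and mu = 7 give E_7.

Type E_7, Milnor number mu = 7.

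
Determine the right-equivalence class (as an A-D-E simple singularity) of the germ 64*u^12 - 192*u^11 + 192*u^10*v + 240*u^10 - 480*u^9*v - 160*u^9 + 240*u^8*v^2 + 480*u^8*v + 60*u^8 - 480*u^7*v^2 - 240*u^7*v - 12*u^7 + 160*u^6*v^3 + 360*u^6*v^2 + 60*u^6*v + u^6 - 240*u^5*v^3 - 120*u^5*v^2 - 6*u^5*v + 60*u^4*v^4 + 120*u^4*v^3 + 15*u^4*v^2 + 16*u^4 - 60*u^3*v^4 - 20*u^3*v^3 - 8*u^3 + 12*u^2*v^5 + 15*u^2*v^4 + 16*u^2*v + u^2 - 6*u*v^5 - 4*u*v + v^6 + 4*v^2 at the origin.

The Hessian of f at 0 is [[2, -4], [-4, 8]] with rank 1, so corank 1. A Groebner basis of the Jacobian ideal J(f) in C{u,v} is {u*v^2 - 3*u*v/8 + u/64 + v^2/2 - v/32, -5*u*v/16 + u/64 + v^3 + 3*v^2/8 - v/32, u^2 - u/4 + v/2}; counting standard monomials gives mu = 5. Corank 1: A-series; mu = 5 gives A_5.

A_5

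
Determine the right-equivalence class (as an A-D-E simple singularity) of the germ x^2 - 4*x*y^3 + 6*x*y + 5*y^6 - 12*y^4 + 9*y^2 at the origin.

A5

The Hessian of f at 0 is [[2, 6], [6, 18]] with rank 1, so corank 1. A Groebner basis of the Jacobian ideal J(f) in C{x,y} is {x*y^2 + 3*x/2 + 9*y/2, -x/2 + y^3 - 3*y/2, x^2 + 6*x*y + 9*y^2}; counting standard monomials gives mu = 5. Corank 1: A-series; mu = 5 gives A_5.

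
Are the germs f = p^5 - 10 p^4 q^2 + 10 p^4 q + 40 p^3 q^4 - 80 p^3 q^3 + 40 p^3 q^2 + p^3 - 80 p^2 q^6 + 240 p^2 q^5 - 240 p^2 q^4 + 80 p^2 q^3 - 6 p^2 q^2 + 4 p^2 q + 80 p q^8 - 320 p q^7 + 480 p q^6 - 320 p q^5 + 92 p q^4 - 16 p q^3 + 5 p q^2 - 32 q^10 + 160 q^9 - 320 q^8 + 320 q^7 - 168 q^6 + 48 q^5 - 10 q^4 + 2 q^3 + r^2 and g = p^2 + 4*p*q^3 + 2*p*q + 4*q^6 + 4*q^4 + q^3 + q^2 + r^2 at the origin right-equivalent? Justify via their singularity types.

The Hessian of f at 0 has rank 1. Corank 2; j^3 = (p + q)^2*(p + 2*q) has shape L^2 M (L != M), so D-series; mu = 6 gives D_6. The Hessian of g at 0 has rank 2. Corank 1: A-series; mu = 2 gives A_2. f is D_6 but g is A_2, hence not right-equivalent.

No.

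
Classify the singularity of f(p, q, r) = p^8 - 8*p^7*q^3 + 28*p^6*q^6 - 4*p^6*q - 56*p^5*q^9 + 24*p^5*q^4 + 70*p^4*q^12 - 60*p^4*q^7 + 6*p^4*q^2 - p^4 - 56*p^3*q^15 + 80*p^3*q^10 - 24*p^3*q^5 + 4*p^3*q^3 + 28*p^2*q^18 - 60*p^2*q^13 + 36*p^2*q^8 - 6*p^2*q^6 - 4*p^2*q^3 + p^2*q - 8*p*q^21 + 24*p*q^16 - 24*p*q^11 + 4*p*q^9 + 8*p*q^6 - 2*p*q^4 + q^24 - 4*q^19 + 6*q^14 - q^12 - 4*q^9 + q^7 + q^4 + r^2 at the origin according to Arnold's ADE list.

D5

The Hessian of f at 0 has rank 1. Corank 2; j^3 = p^2*q has shape L^2 M (L != M), so D-series; mu = 5 gives D_5.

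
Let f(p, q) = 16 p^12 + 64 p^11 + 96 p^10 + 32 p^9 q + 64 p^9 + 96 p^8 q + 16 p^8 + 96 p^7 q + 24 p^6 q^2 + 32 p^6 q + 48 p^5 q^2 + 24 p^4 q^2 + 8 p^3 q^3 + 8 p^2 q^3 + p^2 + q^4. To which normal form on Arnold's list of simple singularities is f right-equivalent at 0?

A_{3}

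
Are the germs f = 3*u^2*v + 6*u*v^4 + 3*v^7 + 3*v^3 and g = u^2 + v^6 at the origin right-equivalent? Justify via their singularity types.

No.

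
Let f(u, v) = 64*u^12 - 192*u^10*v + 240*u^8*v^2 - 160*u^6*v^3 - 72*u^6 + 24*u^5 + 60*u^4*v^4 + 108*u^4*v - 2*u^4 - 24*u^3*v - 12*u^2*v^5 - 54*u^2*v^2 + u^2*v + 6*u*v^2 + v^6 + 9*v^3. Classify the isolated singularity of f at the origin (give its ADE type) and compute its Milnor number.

Type D_7, Milnor number mu = 7.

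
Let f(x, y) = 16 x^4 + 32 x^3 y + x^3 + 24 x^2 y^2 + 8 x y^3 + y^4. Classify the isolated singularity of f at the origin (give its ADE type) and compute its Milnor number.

Type E_{6}, Milnor number mu = 6.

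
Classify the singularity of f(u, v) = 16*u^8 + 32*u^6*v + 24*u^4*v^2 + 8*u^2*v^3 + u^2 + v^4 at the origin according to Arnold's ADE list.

The Hessian of f at 0 is [[2, 0], [0, 0]] with rank 1, so corank 1. A Groebner basis of the Jacobian ideal J(f) in C{u,v} is {v^3, u}; counting standard monomials gives mu = 3. Corank 1: A-series; mu = 3 gives A_3.

A_{3}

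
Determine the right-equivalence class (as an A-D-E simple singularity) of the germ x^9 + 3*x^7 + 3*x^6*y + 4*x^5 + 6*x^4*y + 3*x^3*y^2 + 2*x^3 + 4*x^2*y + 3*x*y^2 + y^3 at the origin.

The Hessian of f at 0 has rank 0. Corank 2; j^3 = (x + y)*(2*x^2 + 2*x*y + y^2) splits into three distinct lines over C (the quadratic factor has nonzero discriminant), so D_4.

D_{4}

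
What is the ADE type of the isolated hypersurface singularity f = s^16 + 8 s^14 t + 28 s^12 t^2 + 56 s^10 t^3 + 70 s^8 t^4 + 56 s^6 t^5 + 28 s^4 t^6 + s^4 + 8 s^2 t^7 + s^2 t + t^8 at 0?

The Hessian of f at 0 is [[0, 0], [0, 0]] with rank 0, so corank 2. A Groebner basis of the Jacobian ideal J(f) in C{s,t} is {s^2/8 + t^7, s^3, s*t}; counting standard monomials gives mu = 9. Corank 2; j^3 = s^2*t has shape L^2 M (L != M), so D-series; mu = 9 gives D_9.

D_{9}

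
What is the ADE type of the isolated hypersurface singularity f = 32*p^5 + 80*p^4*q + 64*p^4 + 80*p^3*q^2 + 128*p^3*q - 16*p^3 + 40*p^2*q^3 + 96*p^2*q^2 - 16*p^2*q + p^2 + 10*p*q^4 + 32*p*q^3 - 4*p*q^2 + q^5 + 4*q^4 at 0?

The Hessian of f at 0 is [[2, 0], [0, 0]] with rank 1, so corank 1. A Groebner basis of the Jacobian ideal J(f) in C{p,q} is {-p/16 + q^3 + q^2/8, p^2, p*q - p/8 + q^2/4}; counting standard monomials gives mu = 4. Corank 1: A-series; mu = 4 gives A_4.

A_{4}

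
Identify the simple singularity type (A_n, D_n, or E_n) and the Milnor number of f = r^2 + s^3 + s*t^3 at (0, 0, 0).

Type E7, Milnor number mu = 7.

The Hessian of f at 0 has rank 1. Corank 2; j^3 = s^3 is a perfect cube, so E-series; the 4-jet and mu = 7 give E_7.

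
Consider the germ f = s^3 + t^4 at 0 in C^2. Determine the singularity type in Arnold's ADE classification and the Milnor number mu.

Type E_6, Milnor number mu = 6.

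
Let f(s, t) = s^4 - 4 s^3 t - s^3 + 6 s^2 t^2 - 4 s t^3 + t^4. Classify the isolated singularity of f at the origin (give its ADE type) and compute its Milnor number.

Type E6, Milnor number mu = 6.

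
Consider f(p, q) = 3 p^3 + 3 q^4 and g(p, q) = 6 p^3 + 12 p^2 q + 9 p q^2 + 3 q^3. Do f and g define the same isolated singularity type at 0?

No.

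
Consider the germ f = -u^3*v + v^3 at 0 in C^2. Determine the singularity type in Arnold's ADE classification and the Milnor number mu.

The Hessian of f at 0 is [[0, 0], [0, 0]] with rank 0, so corank 2. A Groebner basis of the Jacobian ideal J(f) in C{u,v} is {u^3 - 3*v^2, u^2*v, v^3}; counting standard monomials gives mu = 7. Corank 2; j^3 = v^3 is a perfect cube, so E-series; the 4-jet and mu = 7 give E_7.

Type E7, Milnor number mu = 7.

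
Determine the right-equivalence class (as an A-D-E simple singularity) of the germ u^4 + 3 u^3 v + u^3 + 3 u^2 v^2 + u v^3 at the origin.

E7

The Hessian of f at 0 has rank 0. Corank 2; j^3 = u^3 is a perfect cube, so E-series; the 4-jet and mu = 7 give E_7.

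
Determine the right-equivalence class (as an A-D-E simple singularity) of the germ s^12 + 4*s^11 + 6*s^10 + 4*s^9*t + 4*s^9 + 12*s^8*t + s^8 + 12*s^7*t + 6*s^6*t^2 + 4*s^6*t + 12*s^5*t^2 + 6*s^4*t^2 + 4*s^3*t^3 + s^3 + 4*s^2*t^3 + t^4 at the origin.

E6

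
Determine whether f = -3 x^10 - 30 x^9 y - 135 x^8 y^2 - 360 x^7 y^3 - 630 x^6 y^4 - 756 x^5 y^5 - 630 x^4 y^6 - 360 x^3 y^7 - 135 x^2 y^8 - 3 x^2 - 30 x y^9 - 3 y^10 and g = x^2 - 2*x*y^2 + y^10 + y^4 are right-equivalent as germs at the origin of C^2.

The Hessian of f at 0 has rank 1. Corank 1: A-series; mu = 9 gives A_9. The Hessian of g at 0 has rank 1. Corank 1: A-series; mu = 9 gives A_9. Both have type A_9, hence right-equivalent.

Yes.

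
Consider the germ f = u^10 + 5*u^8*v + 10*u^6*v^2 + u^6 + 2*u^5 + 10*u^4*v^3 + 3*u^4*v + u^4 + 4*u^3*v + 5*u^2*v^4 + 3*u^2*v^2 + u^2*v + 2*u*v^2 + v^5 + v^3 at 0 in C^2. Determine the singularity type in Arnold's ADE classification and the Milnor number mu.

The Hessian of f at 0 is [[0, 0], [0, 0]] with rank 0, so corank 2. A Groebner basis of the Jacobian ideal J(f) in C{u,v} is {u^3 - u^2/4 - 3*u*v/2 - 5*v^2/4, u^2*v + u*v + v^2, u^2/4 + u*v^2 - u*v/2 - 3*v^2/4, -u^2/2 + v^3 + v^2/2}; counting standard monomials gives mu = 6. Corank 2; j^3 = v*(u + v)^2 has shape L^2 M (L != M), so D-series; mu = 6 gives D_6.

Type D6, Milnor number mu = 6.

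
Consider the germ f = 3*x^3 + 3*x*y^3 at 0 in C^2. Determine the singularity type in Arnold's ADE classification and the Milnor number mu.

Type E_{7}, Milnor number mu = 7.

The Hessian of f at 0 has rank 0. Corank 2; j^3 = 3*x^3 is a perfect cube, so E-series; the 4-jet and mu = 7 give E_7.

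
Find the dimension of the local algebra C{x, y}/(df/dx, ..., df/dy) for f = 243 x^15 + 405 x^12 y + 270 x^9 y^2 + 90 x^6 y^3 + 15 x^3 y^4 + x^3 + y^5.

8

The Hessian of f at 0 has rank 0. Corank 2; j^3 = x^3 is a perfect cube, so E-series; the 5-jet and mu = 8 give E_8.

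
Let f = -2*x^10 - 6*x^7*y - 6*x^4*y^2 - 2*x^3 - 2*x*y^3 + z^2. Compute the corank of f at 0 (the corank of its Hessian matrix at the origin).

2

Hessian at 0 has rank 1.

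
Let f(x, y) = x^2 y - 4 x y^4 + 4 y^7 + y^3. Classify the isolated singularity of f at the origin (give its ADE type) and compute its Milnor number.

Type D_{4}, Milnor number mu = 4.

The Hessian of f at 0 is [[0, 0], [0, 0]] with rank 0, so corank 2. A Groebner basis of the Jacobian ideal J(f) in C{x,y} is {y^3, x^2 + 3*y^2, x*y}; counting standard monomials gives mu = 4. Corank 2; j^3 = y*(x^2 + y^2) splits into three distinct lines over C (the quadratic factor has nonzero discriminant), so D_4.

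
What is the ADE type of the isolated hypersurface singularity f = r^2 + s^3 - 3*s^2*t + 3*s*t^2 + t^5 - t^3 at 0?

E8

The Hessian of f at 0 has rank 1. Corank 2; j^3 = (s - t)^3 is a perfect cube, so E-series; the 5-jet and mu = 8 give E_8.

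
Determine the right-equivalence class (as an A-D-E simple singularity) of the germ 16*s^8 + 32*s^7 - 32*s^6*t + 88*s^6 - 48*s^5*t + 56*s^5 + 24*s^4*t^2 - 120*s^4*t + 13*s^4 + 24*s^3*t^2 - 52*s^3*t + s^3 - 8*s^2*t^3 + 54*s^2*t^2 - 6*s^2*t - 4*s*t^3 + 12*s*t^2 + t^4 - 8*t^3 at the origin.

The Hessian of f at 0 is [[0, 0], [0, 0]] with rank 0, so corank 2. A Groebner basis of the Jacobian ideal J(f) in C{s,t} is {s^3 - 3*s^2/8 + 3*s*t/2 - 3*t^2/2, s^2*t - s^2/4 + s*t - t^2, -5*s^2/32 + s*t^2 + 5*s*t/8 - 5*t^2/8, -3*s^2/32 + 3*s*t/8 + t^3 - 3*t^2/8}; counting standard monomials gives mu = 6. Corank 2; j^3 = (s - 2*t)^3 is a perfect cube, so E-series; the 4-jet and mu = 6 give E_6.

E_6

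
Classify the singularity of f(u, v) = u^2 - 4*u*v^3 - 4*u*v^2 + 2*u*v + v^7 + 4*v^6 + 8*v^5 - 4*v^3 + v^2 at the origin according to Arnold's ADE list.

A6

The Hessian of f at 0 has rank 1. Corank 1: A-series; mu = 6 gives A_6.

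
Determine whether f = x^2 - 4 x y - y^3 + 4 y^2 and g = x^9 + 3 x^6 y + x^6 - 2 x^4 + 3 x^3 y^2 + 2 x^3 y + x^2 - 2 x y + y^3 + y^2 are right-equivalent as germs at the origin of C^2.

Yes.

The Hessian of f at 0 is [[2, -4], [-4, 8]] with rank 1, so corank 1. A Groebner basis of the Jacobian ideal J(f) in C{x,y} is {y^2, x - 2*y}; counting standard monomials gives mu = 2. Corank 1: A-series; mu = 2 gives A_2. The Hessian of g at 0 is [[2, -2], [-2, 2]] with rank 1, so corank 1. A Groebner basis of the Jacobian ideal J(g) in C{x,y} is {y^2, x - y}; counting standard monomials gives mu = 2. Corank 1: A-series; mu = 2 gives A_2. Both have type A_2, hence right-equivalent.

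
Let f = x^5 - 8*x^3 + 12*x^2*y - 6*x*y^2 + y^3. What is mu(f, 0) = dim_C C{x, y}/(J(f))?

The Hessian of f at 0 has rank 0. Corank 2; j^3 = -(2*x - y)^3 is a perfect cube, so E-series; the 5-jet and mu = 8 give E_8.

8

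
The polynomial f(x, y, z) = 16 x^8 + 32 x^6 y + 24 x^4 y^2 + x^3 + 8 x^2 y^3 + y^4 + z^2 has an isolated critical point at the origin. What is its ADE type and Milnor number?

The Hessian of f at 0 is [[0, 0, 0], [0, 0, 0], [0, 0, 2]] with rank 1, so corank 2. A Groebner basis of the Jacobian ideal J(f) in C{x,y,z} is {y^3, x^2, z}; counting standard monomials gives mu = 6. Corank 2; j^3 = x^3 is a perfect cube, so E-series; the 4-jet and mu = 6 give E_6.

Type E6, Milnor number mu = 6.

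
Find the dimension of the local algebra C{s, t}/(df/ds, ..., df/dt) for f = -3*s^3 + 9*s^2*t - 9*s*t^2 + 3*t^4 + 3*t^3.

6

The Hessian of f at 0 has rank 0. Corank 2; j^3 = -3*(s - t)^3 is a perfect cube, so E-series; the 4-jet and mu = 6 give E_6.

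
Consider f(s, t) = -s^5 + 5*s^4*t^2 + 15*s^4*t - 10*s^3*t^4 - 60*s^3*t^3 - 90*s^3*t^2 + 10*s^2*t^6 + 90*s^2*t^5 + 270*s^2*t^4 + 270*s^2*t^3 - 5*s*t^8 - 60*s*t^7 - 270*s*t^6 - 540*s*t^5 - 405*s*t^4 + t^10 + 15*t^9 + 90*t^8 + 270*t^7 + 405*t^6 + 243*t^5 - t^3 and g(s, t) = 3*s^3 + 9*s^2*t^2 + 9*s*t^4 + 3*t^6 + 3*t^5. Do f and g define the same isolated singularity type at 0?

The Hessian of f at 0 has rank 0. Corank 2; j^3 = -t^3 is a perfect cube, so E-series; the 5-jet and mu = 8 give E_8. The Hessian of g at 0 has rank 0. Corank 2; j^3 = 3*s^3 is a perfect cube, so E-series; the 5-jet and mu = 8 give E_8. Both have type E_8, hence right-equivalent.

Yes.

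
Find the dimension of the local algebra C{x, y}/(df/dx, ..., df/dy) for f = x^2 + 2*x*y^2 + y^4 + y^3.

2

The Hessian of f at 0 is [[2, 0], [0, 0]] with rank 1, so corank 1. A Groebner basis of the Jacobian ideal J(f) in C{x,y} is {y^2, x}; counting standard monomials gives mu = 2. Corank 1: A-series; mu = 2 gives A_2.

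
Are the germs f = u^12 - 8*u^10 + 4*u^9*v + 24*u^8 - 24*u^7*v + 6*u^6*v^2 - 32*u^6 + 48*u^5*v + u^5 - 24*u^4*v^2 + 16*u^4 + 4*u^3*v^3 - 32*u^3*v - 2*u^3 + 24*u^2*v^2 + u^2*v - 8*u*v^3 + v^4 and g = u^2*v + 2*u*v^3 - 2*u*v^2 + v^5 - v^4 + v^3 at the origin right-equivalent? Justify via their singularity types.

The Hessian of f at 0 is [[0, 0], [0, 0]] with rank 0, so corank 2. A Groebner basis of the Jacobian ideal J(f) in C{u,v} is {u*v^2, u*v/8 + v^3, u^2 - u*v/2}; counting standard monomials gives mu = 5. Corank 2; j^3 = -u^2*(2*u - v) has shape L^2 M (L != M), so D-series; mu = 5 gives D_5. The Hessian of g at 0 is [[0, 0], [0, 0]] with rank 0, so corank 2. A Groebner basis of the Jacobian ideal J(g) in C{u,v} is {u*v^2 + u*v - v^2, u*v + v^3 - v^2, u^2 - 6*u*v + 5*v^2}; counting standard monomials gives mu = 5. Corank 2; j^3 = v*(u - v)^2 has shape L^2 M (L != M), so D-series; mu = 5 gives D_5. Both have type D_5, hence right-equivalent.

Yes.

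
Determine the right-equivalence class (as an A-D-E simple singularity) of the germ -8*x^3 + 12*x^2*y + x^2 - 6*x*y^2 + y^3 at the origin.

A_{2}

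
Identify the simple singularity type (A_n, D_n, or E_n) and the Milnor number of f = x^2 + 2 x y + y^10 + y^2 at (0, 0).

The Hessian of f at 0 is [[2, 2], [2, 2]] with rank 1, so corank 1. A Groebner basis of the Jacobian ideal J(f) in C{x,y} is {y^9, x + y}; counting standard monomials gives mu = 9. Corank 1: A-series; mu = 9 gives A_9.

Type A_{9}, Milnor number mu = 9.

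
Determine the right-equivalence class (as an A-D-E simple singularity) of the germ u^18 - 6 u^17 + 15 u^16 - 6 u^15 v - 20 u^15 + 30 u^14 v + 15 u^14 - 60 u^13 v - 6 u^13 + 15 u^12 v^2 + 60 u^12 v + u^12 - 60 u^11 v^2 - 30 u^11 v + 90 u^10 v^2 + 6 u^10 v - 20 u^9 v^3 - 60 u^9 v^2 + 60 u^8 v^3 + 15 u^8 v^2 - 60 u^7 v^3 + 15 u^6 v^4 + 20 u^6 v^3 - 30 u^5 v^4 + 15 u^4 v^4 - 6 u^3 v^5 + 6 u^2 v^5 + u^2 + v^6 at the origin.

A_{5}

The Hessian of f at 0 has rank 1. Corank 1: A-series; mu = 5 gives A_5.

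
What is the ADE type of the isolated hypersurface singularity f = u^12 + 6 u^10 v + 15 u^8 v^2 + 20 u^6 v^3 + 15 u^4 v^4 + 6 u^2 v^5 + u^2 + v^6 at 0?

The Hessian of f at 0 is [[2, 0], [0, 0]] with rank 1, so corank 1. A Groebner basis of the Jacobian ideal J(f) in C{u,v} is {v^5, u}; counting standard monomials gives mu = 5. Corank 1: A-series; mu = 5 gives A_5.

A_{5}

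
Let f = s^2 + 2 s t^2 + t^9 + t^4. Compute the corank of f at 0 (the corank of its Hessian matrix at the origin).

1

Hessian at 0 has rank 1.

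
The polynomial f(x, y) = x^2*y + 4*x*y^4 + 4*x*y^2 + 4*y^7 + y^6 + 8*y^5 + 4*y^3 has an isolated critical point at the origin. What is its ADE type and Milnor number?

Type D_{7}, Milnor number mu = 7.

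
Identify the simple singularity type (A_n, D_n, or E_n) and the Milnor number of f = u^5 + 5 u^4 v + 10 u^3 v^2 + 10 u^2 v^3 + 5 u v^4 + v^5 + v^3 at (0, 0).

Type E8, Milnor number mu = 8.

The Hessian of f at 0 is [[0, 0], [0, 0]] with rank 0, so corank 2. A Groebner basis of the Jacobian ideal J(f) in C{u,v} is {u^4 + 4*u^3*v, v^2}; counting standard monomials gives mu = 8. Corank 2; j^3 = v^3 is a perfect cube, so E-series; the 5-jet and mu = 8 give E_8.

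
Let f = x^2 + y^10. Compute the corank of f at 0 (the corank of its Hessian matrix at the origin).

1

Hessian at 0 has rank 1.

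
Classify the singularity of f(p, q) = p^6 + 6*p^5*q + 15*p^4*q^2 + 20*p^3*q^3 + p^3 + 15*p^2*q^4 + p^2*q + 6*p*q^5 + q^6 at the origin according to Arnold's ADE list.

D_{7}

The Hessian of f at 0 has rank 0. Corank 2; j^3 = p^2*(p + q) has shape L^2 M (L != M), so D-series; mu = 7 gives D_7.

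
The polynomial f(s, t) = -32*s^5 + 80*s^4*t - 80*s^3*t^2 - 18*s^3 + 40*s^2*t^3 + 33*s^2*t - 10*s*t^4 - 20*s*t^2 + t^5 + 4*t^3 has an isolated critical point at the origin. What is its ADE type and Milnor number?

Type D_{6}, Milnor number mu = 6.

The Hessian of f at 0 is [[0, 0], [0, 0]] with rank 0, so corank 2. A Groebner basis of the Jacobian ideal J(f) in C{s,t} is {-243*s*t/10 + t^4 + 81*t^2/5, s*t^2 - 2*t^3/3, s^2 - 7*s*t/6 + t^2/3}; counting standard monomials gives mu = 6. Corank 2; j^3 = -(2*s - t)*(3*s - 2*t)^2 has shape L^2 M (L != M), so D-series; mu = 6 gives D_6.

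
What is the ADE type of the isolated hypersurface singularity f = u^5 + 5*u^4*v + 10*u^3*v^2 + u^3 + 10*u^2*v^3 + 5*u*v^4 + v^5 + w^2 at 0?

The Hessian of f at 0 has rank 1. Corank 2; j^3 = u^3 is a perfect cube, so E-series; the 5-jet and mu = 8 give E_8.

E_8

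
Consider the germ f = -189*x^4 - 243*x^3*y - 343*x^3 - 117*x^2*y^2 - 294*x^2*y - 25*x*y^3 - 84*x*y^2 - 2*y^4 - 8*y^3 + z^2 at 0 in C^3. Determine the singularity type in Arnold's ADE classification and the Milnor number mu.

Type E_7, Milnor number mu = 7.

The Hessian of f at 0 has rank 1. Corank 2; j^3 = -(7*x + 2*y)^3 is a perfect cube, so E-series; the 4-jet and mu = 7 give E_7.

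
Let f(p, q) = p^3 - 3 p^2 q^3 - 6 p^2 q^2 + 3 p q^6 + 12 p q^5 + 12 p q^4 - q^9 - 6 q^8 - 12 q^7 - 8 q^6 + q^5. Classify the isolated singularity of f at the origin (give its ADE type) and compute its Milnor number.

The Hessian of f at 0 has rank 0. Corank 2; j^3 = p^3 is a perfect cube, so E-series; the 5-jet and mu = 8 give E_8.

Type E_{8}, Milnor number mu = 8.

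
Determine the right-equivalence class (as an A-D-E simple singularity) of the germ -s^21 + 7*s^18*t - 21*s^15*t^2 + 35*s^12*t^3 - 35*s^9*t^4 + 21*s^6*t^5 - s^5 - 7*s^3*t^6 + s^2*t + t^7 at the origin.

D8

The Hessian of f at 0 has rank 0. Corank 2; j^3 = s^2*t has shape L^2 M (L != M), so D-series; mu = 8 gives D_8.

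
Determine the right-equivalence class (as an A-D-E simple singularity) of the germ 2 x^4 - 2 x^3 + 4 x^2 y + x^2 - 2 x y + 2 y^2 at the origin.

The Hessian of f at 0 is [[2, -2], [-2, 4]] with rank 2, so corank 0. A Groebner basis of the Jacobian ideal J(f) in C{x,y} is {x, y}; counting standard monomials gives mu = 1. Corank 0: nondegenerate Morse point, so A_1.

A_{1}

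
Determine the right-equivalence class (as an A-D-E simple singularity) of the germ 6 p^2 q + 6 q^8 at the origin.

D_{9}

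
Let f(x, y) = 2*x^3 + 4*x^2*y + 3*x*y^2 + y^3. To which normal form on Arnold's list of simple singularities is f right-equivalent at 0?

D_4

The Hessian of f at 0 is [[0, 0], [0, 0]] with rank 0, so corank 2. A Groebner basis of the Jacobian ideal J(f) in C{x,y} is {y^3, x^2 - 3*y^2/2, x*y + 3*y^2/2}; counting standard monomials gives mu = 4. Corank 2; j^3 = (x + y)*(2*x^2 + 2*x*y + y^2) splits into three distinct lines over C (the quadratic factor has nonzero discriminant), so D_4.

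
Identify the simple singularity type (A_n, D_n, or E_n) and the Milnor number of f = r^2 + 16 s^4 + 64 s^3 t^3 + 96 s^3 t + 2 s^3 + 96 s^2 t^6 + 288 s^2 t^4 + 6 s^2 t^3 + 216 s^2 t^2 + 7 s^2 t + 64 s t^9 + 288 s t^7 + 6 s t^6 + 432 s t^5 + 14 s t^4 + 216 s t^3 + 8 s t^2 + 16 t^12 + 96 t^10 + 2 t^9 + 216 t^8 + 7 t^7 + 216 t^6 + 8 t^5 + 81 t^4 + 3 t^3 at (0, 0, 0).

The Hessian of f at 0 has rank 1. Corank 2; j^3 = (s + t)^2*(2*s + 3*t) has shape L^2 M (L != M), so D-series; mu = 5 gives D_5.

Type D_{5}, Milnor number mu = 5.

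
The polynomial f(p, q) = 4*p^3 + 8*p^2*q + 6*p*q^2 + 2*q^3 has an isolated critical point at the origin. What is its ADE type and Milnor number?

The Hessian of f at 0 has rank 0. Corank 2; j^3 = 2*(p + q)*(2*p^2 + 2*p*q + q^2) splits into three distinct lines over C (the quadratic factor has nonzero discriminant), so D_4.

Type D_{4}, Milnor number mu = 4.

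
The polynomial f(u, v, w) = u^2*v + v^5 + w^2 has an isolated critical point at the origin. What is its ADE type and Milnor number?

Type D_6, Milnor number mu = 6.

The Hessian of f at 0 is [[0, 0, 0], [0, 0, 0], [0, 0, 2]] with rank 1, so corank 2. A Groebner basis of the Jacobian ideal J(f) in C{u,v,w} is {u^2/5 + v^4, u^3, u*v, w}; counting standard monomials gives mu = 6. Corank 2; j^3 = u^2*v has shape L^2 M (L != M), so D-series; mu = 6 gives D_6.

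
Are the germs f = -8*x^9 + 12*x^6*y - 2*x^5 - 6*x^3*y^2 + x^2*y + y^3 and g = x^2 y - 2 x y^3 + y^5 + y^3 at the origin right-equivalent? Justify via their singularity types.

The Hessian of f at 0 has rank 0. Corank 2; j^3 = y*(x^2 + y^2) splits into three distinct lines over C (the quadratic factor has nonzero discriminant), so D_4. The Hessian of g at 0 has rank 0. Corank 2; j^3 = y*(x^2 + y^2) splits into three distinct lines over C (the quadratic factor has nonzero discriminant), so D_4. Both have type D_4, hence right-equivalent.

Yes.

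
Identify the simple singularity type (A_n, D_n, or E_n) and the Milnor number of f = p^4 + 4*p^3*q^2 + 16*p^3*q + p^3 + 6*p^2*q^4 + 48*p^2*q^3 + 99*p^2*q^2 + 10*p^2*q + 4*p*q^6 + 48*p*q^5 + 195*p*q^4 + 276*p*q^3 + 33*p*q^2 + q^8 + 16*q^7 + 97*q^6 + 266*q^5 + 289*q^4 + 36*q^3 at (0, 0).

Type D5, Milnor number mu = 5.

The Hessian of f at 0 is [[0, 0], [0, 0]] with rank 0, so corank 2. A Groebner basis of the Jacobian ideal J(f) in C{p,q} is {p*q^2 + p*q + 3*q^2, -p*q/3 + q^3 - q^2, p^2 + 22*p*q/3 + 13*q^2}; counting standard monomials gives mu = 5. Corank 2; j^3 = (p + 3*q)^2*(p + 4*q) has shape L^2 M (L != M), so D-series; mu = 5 gives D_5.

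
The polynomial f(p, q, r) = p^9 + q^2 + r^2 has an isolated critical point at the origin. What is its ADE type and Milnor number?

The Hessian of f at 0 is [[0, 0, 0], [0, 2, 0], [0, 0, 2]] with rank 2, so corank 1. A Groebner basis of the Jacobian ideal J(f) in C{p,q,r} is {p^8, q, r}; counting standard monomials gives mu = 8. Corank 1: A-series; mu = 8 gives A_8.

Type A8, Milnor number mu = 8.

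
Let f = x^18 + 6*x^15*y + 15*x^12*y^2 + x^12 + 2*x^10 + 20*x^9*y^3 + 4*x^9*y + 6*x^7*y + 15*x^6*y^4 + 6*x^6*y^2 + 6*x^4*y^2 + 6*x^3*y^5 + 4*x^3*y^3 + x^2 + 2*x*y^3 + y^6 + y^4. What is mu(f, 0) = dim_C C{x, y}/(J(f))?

The Hessian of f at 0 is [[2, 0], [0, 0]] with rank 1, so corank 1. A Groebner basis of the Jacobian ideal J(f) in C{x,y} is {y^3, x}; counting standard monomials gives mu = 3. Corank 1: A-series; mu = 3 gives A_3.

3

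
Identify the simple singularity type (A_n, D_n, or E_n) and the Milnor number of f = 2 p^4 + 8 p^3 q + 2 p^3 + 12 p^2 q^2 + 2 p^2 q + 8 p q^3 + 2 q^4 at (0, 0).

Type D_{5}, Milnor number mu = 5.

The Hessian of f at 0 is [[0, 0], [0, 0]] with rank 0, so corank 2. A Groebner basis of the Jacobian ideal J(f) in C{p,q} is {p*q^2, -p*q/4 + q^3, p^2 + p*q}; counting standard monomials gives mu = 5. Corank 2; j^3 = 2*p^2*(p + q) has shape L^2 M (L != M), so D-series; mu = 5 gives D_5.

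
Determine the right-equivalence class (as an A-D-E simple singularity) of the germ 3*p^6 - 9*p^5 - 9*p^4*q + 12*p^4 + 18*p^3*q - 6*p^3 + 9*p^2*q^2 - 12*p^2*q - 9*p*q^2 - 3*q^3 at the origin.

D_4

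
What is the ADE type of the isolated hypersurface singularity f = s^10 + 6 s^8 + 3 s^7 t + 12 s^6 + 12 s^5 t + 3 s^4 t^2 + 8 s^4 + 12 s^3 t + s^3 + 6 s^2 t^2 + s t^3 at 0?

E_7

The Hessian of f at 0 is [[0, 0], [0, 0]] with rank 0, so corank 2. A Groebner basis of the Jacobian ideal J(f) in C{s,t} is {3*s^2/4 + t^4 + t^3/4, s^3, s^2*t - s^2/4 - t^3/12, s^2 + s*t^2 + t^3/3}; counting standard monomials gives mu = 7. Corank 2; j^3 = s^3 is a perfect cube, so E-series; the 4-jet and mu = 7 give E_7.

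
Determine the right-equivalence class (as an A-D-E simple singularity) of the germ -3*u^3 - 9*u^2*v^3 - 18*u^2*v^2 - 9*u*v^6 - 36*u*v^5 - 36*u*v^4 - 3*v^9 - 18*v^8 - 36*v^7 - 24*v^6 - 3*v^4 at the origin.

E_{6}

The Hessian of f at 0 has rank 0. Corank 2; j^3 = -3*u^3 is a perfect cube, so E-series; the 4-jet and mu = 6 give E_6.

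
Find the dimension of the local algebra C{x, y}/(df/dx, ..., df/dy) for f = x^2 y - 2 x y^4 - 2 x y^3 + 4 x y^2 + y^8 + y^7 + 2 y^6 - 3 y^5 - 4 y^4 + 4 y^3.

The Hessian of f at 0 has rank 0. Corank 2; j^3 = y*(x + 2*y)^2 has shape L^2 M (L != M), so D-series; mu = 9 gives D_9.

9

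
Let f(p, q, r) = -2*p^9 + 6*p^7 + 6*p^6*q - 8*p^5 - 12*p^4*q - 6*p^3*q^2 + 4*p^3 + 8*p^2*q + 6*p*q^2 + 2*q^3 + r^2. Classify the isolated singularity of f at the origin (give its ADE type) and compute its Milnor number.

Type D4, Milnor number mu = 4.

The Hessian of f at 0 has rank 1. Corank 2; j^3 = 2*(p + q)*(2*p^2 + 2*p*q + q^2) splits into three distinct lines over C (the quadratic factor has nonzero discriminant), so D_4.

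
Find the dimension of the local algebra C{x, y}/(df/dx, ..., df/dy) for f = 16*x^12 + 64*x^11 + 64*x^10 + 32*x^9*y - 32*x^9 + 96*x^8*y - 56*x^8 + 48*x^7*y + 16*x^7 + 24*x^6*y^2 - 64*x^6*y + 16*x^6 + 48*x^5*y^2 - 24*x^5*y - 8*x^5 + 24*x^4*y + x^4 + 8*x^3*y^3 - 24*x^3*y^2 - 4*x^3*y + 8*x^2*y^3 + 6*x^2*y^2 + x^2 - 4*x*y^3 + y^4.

3

The Hessian of f at 0 is [[2, 0], [0, 0]] with rank 1, so corank 1. A Groebner basis of the Jacobian ideal J(f) in C{x,y} is {y^3, x}; counting standard monomials gives mu = 3. Corank 1: A-series; mu = 3 gives A_3.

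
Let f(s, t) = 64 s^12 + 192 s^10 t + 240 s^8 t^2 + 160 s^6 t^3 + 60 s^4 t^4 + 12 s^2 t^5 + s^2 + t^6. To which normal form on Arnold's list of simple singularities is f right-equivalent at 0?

A_{5}

The Hessian of f at 0 is [[2, 0], [0, 0]] with rank 1, so corank 1. A Groebner basis of the Jacobian ideal J(f) in C{s,t} is {t^5, s}; counting standard monomials gives mu = 5. Corank 1: A-series; mu = 5 gives A_5.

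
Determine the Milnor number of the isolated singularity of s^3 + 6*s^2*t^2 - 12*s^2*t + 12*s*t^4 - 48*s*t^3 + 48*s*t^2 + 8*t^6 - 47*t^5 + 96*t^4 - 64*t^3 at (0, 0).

8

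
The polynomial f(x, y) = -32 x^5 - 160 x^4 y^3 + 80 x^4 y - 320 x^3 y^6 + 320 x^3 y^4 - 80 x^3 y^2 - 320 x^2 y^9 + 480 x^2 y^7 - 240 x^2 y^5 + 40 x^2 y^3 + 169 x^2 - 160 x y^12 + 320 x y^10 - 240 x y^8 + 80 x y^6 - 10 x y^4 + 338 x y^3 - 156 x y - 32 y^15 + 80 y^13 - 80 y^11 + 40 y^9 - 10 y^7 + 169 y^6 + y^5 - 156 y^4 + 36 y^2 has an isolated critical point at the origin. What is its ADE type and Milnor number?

The Hessian of f at 0 has rank 1. Corank 1: A-series; mu = 4 gives A_4.

Type A_4, Milnor number mu = 4.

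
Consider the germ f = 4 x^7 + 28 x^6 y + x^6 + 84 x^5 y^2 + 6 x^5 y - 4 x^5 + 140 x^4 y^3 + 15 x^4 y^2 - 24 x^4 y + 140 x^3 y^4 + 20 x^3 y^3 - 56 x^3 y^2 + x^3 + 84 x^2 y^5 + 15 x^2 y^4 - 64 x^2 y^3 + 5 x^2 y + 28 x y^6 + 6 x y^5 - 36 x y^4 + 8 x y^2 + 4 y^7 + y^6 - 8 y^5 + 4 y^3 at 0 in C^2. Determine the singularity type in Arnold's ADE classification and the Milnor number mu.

Type D7, Milnor number mu = 7.

The Hessian of f at 0 has rank 0. Corank 2; j^3 = (x + y)*(x + 2*y)^2 has shape L^2 M (L != M), so D-series; mu = 7 gives D_7.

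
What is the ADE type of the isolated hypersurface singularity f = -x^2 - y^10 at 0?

The Hessian of f at 0 is [[-2, 0], [0, 0]] with rank 1, so corank 1. A Groebner basis of the Jacobian ideal J(f) in C{x,y} is {y^9, x}; counting standard monomials gives mu = 9. Corank 1: A-series; mu = 9 gives A_9.

A_9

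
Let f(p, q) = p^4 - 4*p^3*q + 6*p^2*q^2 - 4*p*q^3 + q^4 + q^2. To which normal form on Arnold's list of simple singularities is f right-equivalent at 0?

A3

The Hessian of f at 0 is [[0, 0], [0, 2]] with rank 1, so corank 1. A Groebner basis of the Jacobian ideal J(f) in C{p,q} is {p^3, q}; counting standard monomials gives mu = 3. Corank 1: A-series; mu = 3 gives A_3.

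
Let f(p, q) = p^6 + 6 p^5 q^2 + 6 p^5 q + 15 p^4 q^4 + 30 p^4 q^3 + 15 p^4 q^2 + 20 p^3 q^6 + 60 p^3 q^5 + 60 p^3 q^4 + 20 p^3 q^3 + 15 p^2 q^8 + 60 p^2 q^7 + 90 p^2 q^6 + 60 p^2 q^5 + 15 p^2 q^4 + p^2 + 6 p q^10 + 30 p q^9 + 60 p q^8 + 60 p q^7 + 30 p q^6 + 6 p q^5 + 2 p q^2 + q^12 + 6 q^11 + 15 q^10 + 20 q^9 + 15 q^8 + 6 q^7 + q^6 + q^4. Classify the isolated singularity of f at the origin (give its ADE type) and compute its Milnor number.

The Hessian of f at 0 is [[2, 0], [0, 0]] with rank 1, so corank 1. A Groebner basis of the Jacobian ideal J(f) in C{p,q} is {p^3, p^2*q, p + q^2}; counting standard monomials gives mu = 5. Corank 1: A-series; mu = 5 gives A_5.

Type A5, Milnor number mu = 5.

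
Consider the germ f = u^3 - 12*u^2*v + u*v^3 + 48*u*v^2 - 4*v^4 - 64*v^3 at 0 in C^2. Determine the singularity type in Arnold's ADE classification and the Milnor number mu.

The Hessian of f at 0 has rank 0. Corank 2; j^3 = (u - 4*v)^3 is a perfect cube, so E-series; the 4-jet and mu = 7 give E_7.

Type E_{7}, Milnor number mu = 7.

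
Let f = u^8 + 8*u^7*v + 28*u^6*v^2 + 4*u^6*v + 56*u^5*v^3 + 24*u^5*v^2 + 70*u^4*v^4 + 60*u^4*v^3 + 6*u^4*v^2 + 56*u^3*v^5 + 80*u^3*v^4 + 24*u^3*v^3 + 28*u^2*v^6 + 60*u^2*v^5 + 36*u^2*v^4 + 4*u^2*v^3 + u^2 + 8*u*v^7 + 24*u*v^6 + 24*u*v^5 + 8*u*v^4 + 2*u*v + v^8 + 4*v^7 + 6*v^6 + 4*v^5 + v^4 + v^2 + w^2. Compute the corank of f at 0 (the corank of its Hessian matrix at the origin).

Hessian at 0 has rank 2.

1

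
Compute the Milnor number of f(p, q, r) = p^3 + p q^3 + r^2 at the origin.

The Hessian of f at 0 is [[0, 0, 0], [0, 0, 0], [0, 0, 2]] with rank 1, so corank 2. A Groebner basis of the Jacobian ideal J(f) in C{p,q,r} is {p^3, p*q^2, 3*p^2 + q^3, r}; counting standard monomials gives mu = 7. Corank 2; j^3 = p^3 is a perfect cube, so E-series; the 4-jet and mu = 7 give E_7.

7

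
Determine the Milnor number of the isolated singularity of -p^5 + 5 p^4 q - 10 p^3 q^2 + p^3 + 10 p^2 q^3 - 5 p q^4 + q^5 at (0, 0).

8

The Hessian of f at 0 has rank 0. Corank 2; j^3 = p^3 is a perfect cube, so E-series; the 5-jet and mu = 8 give E_8.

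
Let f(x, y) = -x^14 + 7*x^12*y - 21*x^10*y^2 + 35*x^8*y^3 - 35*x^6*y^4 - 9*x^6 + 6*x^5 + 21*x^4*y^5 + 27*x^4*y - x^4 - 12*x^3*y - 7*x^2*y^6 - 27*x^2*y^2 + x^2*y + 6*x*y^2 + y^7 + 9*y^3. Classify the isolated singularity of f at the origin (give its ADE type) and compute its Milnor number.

Type D8, Milnor number mu = 8.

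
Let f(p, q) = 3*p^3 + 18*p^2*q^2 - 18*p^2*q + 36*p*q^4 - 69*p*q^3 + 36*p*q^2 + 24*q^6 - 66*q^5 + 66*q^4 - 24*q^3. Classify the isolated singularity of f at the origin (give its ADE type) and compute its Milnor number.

Type E7, Milnor number mu = 7.

The Hessian of f at 0 has rank 0. Corank 2; j^3 = 3*(p - 2*q)^3 is a perfect cube, so E-series; the 4-jet and mu = 7 give E_7.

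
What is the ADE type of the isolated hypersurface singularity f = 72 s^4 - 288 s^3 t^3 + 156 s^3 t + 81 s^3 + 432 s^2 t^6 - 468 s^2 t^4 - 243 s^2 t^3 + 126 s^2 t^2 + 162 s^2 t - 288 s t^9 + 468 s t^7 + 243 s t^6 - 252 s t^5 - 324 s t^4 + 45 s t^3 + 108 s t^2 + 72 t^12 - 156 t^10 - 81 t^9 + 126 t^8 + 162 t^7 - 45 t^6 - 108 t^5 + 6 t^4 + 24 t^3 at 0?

E_7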